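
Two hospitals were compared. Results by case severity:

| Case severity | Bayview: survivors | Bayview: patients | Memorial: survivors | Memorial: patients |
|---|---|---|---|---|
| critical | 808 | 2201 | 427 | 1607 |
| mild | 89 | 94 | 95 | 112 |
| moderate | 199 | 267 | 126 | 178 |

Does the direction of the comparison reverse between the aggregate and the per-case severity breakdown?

No

Critical: Bayview 808/2201 = 36.7%, Memorial 427/1607 = 26.6% → Bayview
Mild: Bayview 89/94 = 94.7%, Memorial 95/112 = 84.8% → Bayview
Moderate: Bayview 199/267 = 74.5%, Memorial 126/178 = 70.8% → Bayview
Overall: Bayview 1096/2562 = 42.8%, Memorial 648/1897 = 34.2% → Bayview
Bayview wins overall and in every case group — no reversal.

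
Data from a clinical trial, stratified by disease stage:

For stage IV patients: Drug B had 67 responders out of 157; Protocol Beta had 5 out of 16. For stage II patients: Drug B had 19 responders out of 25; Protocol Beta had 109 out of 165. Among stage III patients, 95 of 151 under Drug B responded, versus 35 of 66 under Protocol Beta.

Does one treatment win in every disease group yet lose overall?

Yes

Stage IV: Drug B 67/157 = 42.7%, Protocol Beta 5/16 = 31.2% → Drug B
Stage II: Drug B 19/25 = 76.0%, Protocol Beta 109/165 = 66.1% → Drug B
Stage III: Drug B 95/151 = 62.9%, Protocol Beta 35/66 = 53.0% → Drug B
Overall: Drug B 181/333 = 54.4%, Protocol Beta 149/247 = 60.3% → Protocol Beta
Drug B wins each disease group but Protocol Beta wins overall — the comparison reverses. Drug B's patients skew toward stage IV, which has a lower base rate.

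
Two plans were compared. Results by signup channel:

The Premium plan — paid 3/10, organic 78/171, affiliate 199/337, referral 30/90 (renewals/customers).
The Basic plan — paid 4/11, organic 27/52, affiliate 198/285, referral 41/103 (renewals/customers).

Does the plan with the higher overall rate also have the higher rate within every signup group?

Paid: the Premium plan 3/10 = 30.0%, the Basic plan 4/11 = 36.4% → the Basic plan
Organic: the Premium plan 78/171 = 45.6%, the Basic plan 27/52 = 51.9% → the Basic plan
Affiliate: the Premium plan 199/337 = 59.1%, the Basic plan 198/285 = 69.5% → the Basic plan
Referral: the Premium plan 30/90 = 33.3%, the Basic plan 41/103 = 39.8% → the Basic plan
Overall: the Premium plan 310/608 = 51.0%, the Basic plan 270/451 = 59.9% → the Basic plan
The Basic plan wins overall and in every signup group — no reversal.

Yes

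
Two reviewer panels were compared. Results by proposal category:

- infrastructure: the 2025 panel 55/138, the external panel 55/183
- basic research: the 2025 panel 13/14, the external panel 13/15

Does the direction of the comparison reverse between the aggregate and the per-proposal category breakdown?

Infrastructure: the 2025 panel 55/138 = 39.9%, the external panel 55/183 = 30.1% → the 2025 panel
Basic research: the 2025 panel 13/14 = 92.9%, the external panel 13/15 = 86.7% → the 2025 panel
Overall: the 2025 panel 68/152 = 44.7%, the external panel 68/198 = 34.3% → the 2025 panel
The 2025 panel wins overall and in every proposal group — no reversal.

No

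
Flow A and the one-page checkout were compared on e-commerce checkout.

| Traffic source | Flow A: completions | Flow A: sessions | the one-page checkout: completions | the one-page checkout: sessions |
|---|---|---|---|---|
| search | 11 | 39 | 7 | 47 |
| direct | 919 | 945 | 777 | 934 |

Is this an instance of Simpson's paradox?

Search: Flow A 11/39 = 28.2%, the one-page checkout 7/47 = 14.9% → Flow A
Direct: Flow A 919/945 = 97.2%, the one-page checkout 777/934 = 83.2% → Flow A
Overall: Flow A 930/984 = 94.5%, the one-page checkout 784/981 = 79.9% → Flow A
Flow A wins overall and in every traffic group — no reversal.

No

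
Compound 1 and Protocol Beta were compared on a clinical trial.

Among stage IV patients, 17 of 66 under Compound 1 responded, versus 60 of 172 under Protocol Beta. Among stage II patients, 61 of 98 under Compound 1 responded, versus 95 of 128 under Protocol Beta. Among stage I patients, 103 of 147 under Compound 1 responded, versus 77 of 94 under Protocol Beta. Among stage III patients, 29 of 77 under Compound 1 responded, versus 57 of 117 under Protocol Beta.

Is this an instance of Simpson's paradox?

Stage IV: Compound 1 17/66 = 25.8%, Protocol Beta 60/172 = 34.9% → Protocol Beta
Stage II: Compound 1 61/98 = 62.2%, Protocol Beta 95/128 = 74.2% → Protocol Beta
Stage I: Compound 1 103/147 = 70.1%, Protocol Beta 77/94 = 81.9% → Protocol Beta
Stage III: Compound 1 29/77 = 37.7%, Protocol Beta 57/117 = 48.7% → Protocol Beta
Overall: Compound 1 210/388 = 54.1%, Protocol Beta 289/511 = 56.6% → Protocol Beta
Protocol Beta wins overall and in every disease group — no reversal.

No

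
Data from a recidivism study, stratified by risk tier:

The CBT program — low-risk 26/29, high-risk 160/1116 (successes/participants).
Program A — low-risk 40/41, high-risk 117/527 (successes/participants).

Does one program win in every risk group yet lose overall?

No

Low-risk: the CBT program 26/29 = 89.7%, Program A 40/41 = 97.6% → Program A
High-risk: the CBT program 160/1116 = 14.3%, Program A 117/527 = 22.2% → Program A
Overall: the CBT program 186/1145 = 16.2%, Program A 157/568 = 27.6% → Program A
Program A wins overall and in every risk group — no reversal.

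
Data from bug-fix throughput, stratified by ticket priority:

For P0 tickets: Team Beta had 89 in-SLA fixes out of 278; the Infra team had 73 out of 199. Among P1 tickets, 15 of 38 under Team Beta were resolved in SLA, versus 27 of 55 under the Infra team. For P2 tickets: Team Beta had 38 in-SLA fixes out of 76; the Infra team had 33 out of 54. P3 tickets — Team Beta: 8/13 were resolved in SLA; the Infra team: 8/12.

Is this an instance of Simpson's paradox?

P0: Team Beta 89/278 = 32.0%, the Infra team 73/199 = 36.7% → the Infra team
P1: Team Beta 15/38 = 39.5%, the Infra team 27/55 = 49.1% → the Infra team
P2: Team Beta 38/76 = 50.0%, the Infra team 33/54 = 61.1% → the Infra team
P3: Team Beta 8/13 = 61.5%, the Infra team 8/12 = 66.7% → the Infra team
Overall: Team Beta 150/405 = 37.0%, the Infra team 141/320 = 44.1% → the Infra team
The Infra team wins overall and in every ticket group — no reversal.

No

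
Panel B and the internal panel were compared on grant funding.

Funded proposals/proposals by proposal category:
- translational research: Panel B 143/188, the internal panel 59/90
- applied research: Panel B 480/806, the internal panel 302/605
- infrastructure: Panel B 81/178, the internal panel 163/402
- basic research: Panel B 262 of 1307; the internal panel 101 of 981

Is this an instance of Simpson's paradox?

Translational research: Panel B 143/188 = 76.1%, the internal panel 59/90 = 65.6% → Panel B
Applied research: Panel B 480/806 = 59.6%, the internal panel 302/605 = 49.9% → Panel B
Infrastructure: Panel B 81/178 = 45.5%, the internal panel 163/402 = 40.5% → Panel B
Basic research: Panel B 262/1307 = 20.0%, the internal panel 101/981 = 10.3% → Panel B
Overall: Panel B 966/2479 = 39.0%, the internal panel 625/2078 = 30.1% → Panel B
Panel B wins overall and in every proposal group — no reversal.

No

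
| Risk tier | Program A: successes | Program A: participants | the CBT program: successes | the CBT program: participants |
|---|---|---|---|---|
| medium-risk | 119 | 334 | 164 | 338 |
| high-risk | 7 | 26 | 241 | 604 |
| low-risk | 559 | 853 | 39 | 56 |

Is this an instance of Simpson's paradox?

Medium-risk: Program A 119/334 = 35.6%, the CBT program 164/338 = 48.5% → the CBT program
High-risk: Program A 7/26 = 26.9%, the CBT program 241/604 = 39.9% → the CBT program
Low-risk: Program A 559/853 = 65.5%, the CBT program 39/56 = 69.6% → the CBT program
Overall: Program A 685/1213 = 56.5%, the CBT program 444/998 = 44.5% → Program A
The CBT program wins each risk group but Program A wins overall — the comparison reverses. The CBT program's participants skew toward high-risk, which has a lower base rate.

Yes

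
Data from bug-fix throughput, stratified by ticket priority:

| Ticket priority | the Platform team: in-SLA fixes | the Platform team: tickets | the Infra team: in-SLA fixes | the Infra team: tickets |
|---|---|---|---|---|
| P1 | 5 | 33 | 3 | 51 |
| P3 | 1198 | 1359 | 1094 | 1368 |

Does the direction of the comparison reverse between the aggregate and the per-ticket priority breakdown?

No

P1: the Platform team 5/33 = 15.2%, the Infra team 3/51 = 5.9% → the Platform team
P3: the Platform team 1198/1359 = 88.2%, the Infra team 1094/1368 = 80.0% → the Platform team
Overall: the Platform team 1203/1392 = 86.4%, the Infra team 1097/1419 = 77.3% → the Platform team
The Platform team wins overall and in every ticket group — no reversal.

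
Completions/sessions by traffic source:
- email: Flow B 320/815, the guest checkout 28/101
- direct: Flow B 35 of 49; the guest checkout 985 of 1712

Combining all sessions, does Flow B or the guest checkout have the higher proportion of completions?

the guest checkout

Email: Flow B 320/815 = 39.3%, the guest checkout 28/101 = 27.7% → Flow B
Direct: Flow B 35/49 = 71.4%, the guest checkout 985/1712 = 57.5% → Flow B
Overall: Flow B 355/864 = 41.1%, the guest checkout 1013/1813 = 55.9% → the guest checkout
(Flow B wins every traffic group but the guest checkout wins overall — Flow B's sessions skew toward the low-rate email group.)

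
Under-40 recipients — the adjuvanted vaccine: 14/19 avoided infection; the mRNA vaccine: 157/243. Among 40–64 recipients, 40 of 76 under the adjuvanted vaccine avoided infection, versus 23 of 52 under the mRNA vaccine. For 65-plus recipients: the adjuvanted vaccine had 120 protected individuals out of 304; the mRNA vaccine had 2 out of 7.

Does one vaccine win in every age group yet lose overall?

Yes

Under-40: the adjuvanted vaccine 14/19 = 73.7%, the mRNA vaccine 157/243 = 64.6% → the adjuvanted vaccine
40–64: the adjuvanted vaccine 40/76 = 52.6%, the mRNA vaccine 23/52 = 44.2% → the adjuvanted vaccine
65-plus: the adjuvanted vaccine 120/304 = 39.5%, the mRNA vaccine 2/7 = 28.6% → the adjuvanted vaccine
Overall: the adjuvanted vaccine 174/399 = 43.6%, the mRNA vaccine 182/302 = 60.3% → the mRNA vaccine
The adjuvanted vaccine wins each age group but the mRNA vaccine wins overall — the comparison reverses. The adjuvanted vaccine's recipients skew toward 65-plus, which has a lower base rate.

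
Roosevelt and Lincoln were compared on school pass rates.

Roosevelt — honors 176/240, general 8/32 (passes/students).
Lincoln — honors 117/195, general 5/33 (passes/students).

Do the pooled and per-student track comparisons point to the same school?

Yes

Honors: Roosevelt 176/240 = 73.3%, Lincoln 117/195 = 60.0% → Roosevelt
General: Roosevelt 8/32 = 25.0%, Lincoln 5/33 = 15.2% → Roosevelt
Overall: Roosevelt 184/272 = 67.6%, Lincoln 122/228 = 53.5% → Roosevelt
Roosevelt wins overall and in every student group — no reversal.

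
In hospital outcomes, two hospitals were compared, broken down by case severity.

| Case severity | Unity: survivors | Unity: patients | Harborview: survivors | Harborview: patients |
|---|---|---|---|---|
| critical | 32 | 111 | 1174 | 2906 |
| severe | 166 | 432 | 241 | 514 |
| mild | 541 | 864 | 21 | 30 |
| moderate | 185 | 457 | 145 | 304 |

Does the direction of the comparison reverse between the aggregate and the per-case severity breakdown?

Yes

Critical: Unity 32/111 = 28.8%, Harborview 1174/2906 = 40.4% → Harborview
Severe: Unity 166/432 = 38.4%, Harborview 241/514 = 46.9% → Harborview
Mild: Unity 541/864 = 62.6%, Harborview 21/30 = 70.0% → Harborview
Moderate: Unity 185/457 = 40.5%, Harborview 145/304 = 47.7% → Harborview
Overall: Unity 924/1864 = 49.6%, Harborview 1581/3754 = 42.1% → Unity
Harborview wins each case group but Unity wins overall — the comparison reverses. Harborview's patients skew toward critical, which has a lower base rate.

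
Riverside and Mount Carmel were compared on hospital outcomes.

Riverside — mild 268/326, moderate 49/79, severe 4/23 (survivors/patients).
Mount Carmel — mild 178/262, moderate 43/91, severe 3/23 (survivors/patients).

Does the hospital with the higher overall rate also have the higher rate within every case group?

Yes

Mild: Riverside 268/326 = 82.2%, Mount Carmel 178/262 = 67.9% → Riverside
Moderate: Riverside 49/79 = 62.0%, Mount Carmel 43/91 = 47.3% → Riverside
Severe: Riverside 4/23 = 17.4%, Mount Carmel 3/23 = 13.0% → Riverside
Overall: Riverside 321/428 = 75.0%, Mount Carmel 224/376 = 59.6% → Riverside
Riverside wins overall and in every case group — no reversal.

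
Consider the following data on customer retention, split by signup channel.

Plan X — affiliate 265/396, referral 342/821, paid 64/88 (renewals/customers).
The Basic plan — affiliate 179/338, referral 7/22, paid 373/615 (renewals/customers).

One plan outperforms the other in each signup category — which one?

Plan X

Affiliate: Plan X 265/396 = 66.9%, the Basic plan 179/338 = 53.0% → Plan X
Referral: Plan X 342/821 = 41.7%, the Basic plan 7/22 = 31.8% → Plan X
Paid: Plan X 64/88 = 72.7%, the Basic plan 373/615 = 60.7% → Plan X
Plan X has the higher rate in all 3 groups.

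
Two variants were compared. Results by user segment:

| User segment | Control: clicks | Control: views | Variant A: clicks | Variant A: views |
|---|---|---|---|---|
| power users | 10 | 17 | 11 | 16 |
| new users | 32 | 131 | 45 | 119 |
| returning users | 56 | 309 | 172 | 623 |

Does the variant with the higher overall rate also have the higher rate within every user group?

Yes

Power users: Control 10/17 = 58.8%, Variant A 11/16 = 68.8% → Variant A
New users: Control 32/131 = 24.4%, Variant A 45/119 = 37.8% → Variant A
Returning users: Control 56/309 = 18.1%, Variant A 172/623 = 27.6% → Variant A
Overall: Control 98/457 = 21.4%, Variant A 228/758 = 30.1% → Variant A
Variant A wins overall and in every user group — no reversal.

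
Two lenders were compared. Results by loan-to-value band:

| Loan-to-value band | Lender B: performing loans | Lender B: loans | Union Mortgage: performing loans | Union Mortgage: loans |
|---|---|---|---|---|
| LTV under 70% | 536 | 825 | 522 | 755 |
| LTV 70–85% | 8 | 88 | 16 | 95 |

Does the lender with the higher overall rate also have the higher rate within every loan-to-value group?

LTV under 70%: Lender B 536/825 = 65.0%, Union Mortgage 522/755 = 69.1% → Union Mortgage
LTV 70–85%: Lender B 8/88 = 9.1%, Union Mortgage 16/95 = 16.8% → Union Mortgage
Overall: Lender B 544/913 = 59.6%, Union Mortgage 538/850 = 63.3% → Union Mortgage
Union Mortgage wins overall and in every loan-to-value group — no reversal.

Yes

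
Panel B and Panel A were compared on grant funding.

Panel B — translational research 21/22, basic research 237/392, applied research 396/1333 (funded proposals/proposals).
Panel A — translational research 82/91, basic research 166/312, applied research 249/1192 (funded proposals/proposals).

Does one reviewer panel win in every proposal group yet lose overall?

Translational research: Panel B 21/22 = 95.5%, Panel A 82/91 = 90.1% → Panel B
Basic research: Panel B 237/392 = 60.5%, Panel A 166/312 = 53.2% → Panel B
Applied research: Panel B 396/1333 = 29.7%, Panel A 249/1192 = 20.9% → Panel B
Overall: Panel B 654/1747 = 37.4%, Panel A 497/1595 = 31.2% → Panel B
Panel B wins overall and in every proposal group — no reversal.

No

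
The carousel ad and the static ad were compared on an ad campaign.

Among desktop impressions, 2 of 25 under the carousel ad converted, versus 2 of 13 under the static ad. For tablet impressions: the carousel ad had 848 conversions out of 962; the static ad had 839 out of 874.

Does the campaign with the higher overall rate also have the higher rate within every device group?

Yes

Desktop: the carousel ad 2/25 = 8.0%, the static ad 2/13 = 15.4% → the static ad
Tablet: the carousel ad 848/962 = 88.1%, the static ad 839/874 = 96.0% → the static ad
Overall: the carousel ad 850/987 = 86.1%, the static ad 841/887 = 94.8% → the static ad
The static ad wins overall and in every device group — no reversal.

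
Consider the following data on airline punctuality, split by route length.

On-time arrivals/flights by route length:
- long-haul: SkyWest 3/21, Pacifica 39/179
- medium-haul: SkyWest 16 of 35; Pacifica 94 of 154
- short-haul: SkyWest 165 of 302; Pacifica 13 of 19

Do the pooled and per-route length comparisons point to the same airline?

Long-haul: SkyWest 3/21 = 14.3%, Pacifica 39/179 = 21.8% → Pacifica
Medium-haul: SkyWest 16/35 = 45.7%, Pacifica 94/154 = 61.0% → Pacifica
Short-haul: SkyWest 165/302 = 54.6%, Pacifica 13/19 = 68.4% → Pacifica
Overall: SkyWest 184/358 = 51.4%, Pacifica 146/352 = 41.5% → SkyWest
Pacifica wins each route group but SkyWest wins overall — the comparison reverses. Pacifica's flights skew toward long-haul, which has a lower base rate.

No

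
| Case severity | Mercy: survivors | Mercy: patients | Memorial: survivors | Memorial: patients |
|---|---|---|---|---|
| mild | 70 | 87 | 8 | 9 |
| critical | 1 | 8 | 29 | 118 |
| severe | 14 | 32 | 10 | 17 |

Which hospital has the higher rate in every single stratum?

Memorial

Mild: Mercy 70/87 = 80.5%, Memorial 8/9 = 88.9% → Memorial
Critical: Mercy 1/8 = 12.5%, Memorial 29/118 = 24.6% → Memorial
Severe: Mercy 14/32 = 43.8%, Memorial 10/17 = 58.8% → Memorial
Memorial has the higher rate in all 3 groups.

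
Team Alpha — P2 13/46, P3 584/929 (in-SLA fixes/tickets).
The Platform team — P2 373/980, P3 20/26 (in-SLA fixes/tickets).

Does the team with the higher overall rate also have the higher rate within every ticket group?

P2: Team Alpha 13/46 = 28.3%, the Platform team 373/980 = 38.1% → the Platform team
P3: Team Alpha 584/929 = 62.9%, the Platform team 20/26 = 76.9% → the Platform team
Overall: Team Alpha 597/975 = 61.2%, the Platform team 393/1006 = 39.1% → Team Alpha
The Platform team wins each ticket group but Team Alpha wins overall — the comparison reverses. The Platform team's tickets skew toward P2, which has a lower base rate.

No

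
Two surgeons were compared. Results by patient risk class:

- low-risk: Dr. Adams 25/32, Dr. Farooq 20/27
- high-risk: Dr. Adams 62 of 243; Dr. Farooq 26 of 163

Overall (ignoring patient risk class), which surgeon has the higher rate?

Low-risk: Dr. Adams 25/32 = 78.1%, Dr. Farooq 20/27 = 74.1% → Dr. Adams
High-risk: Dr. Adams 62/243 = 25.5%, Dr. Farooq 26/163 = 16.0% → Dr. Adams
Overall: Dr. Adams 87/275 = 31.6%, Dr. Farooq 46/190 = 24.2% → Dr. Adams

Dr. Adams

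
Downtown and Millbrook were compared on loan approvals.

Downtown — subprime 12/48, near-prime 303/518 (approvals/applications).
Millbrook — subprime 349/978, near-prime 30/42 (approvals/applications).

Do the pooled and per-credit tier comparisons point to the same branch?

Subprime: Downtown 12/48 = 25.0%, Millbrook 349/978 = 35.7% → Millbrook
Near-prime: Downtown 303/518 = 58.5%, Millbrook 30/42 = 71.4% → Millbrook
Overall: Downtown 315/566 = 55.7%, Millbrook 379/1020 = 37.2% → Downtown
Millbrook wins each credit group but Downtown wins overall — the comparison reverses. Millbrook's applications skew toward subprime, which has a lower base rate.

No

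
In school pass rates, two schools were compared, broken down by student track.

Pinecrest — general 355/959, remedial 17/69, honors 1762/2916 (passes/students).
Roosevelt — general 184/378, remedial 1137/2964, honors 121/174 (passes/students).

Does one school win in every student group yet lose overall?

Yes

General: Pinecrest 355/959 = 37.0%, Roosevelt 184/378 = 48.7% → Roosevelt
Remedial: Pinecrest 17/69 = 24.6%, Roosevelt 1137/2964 = 38.4% → Roosevelt
Honors: Pinecrest 1762/2916 = 60.4%, Roosevelt 121/174 = 69.5% → Roosevelt
Overall: Pinecrest 2134/3944 = 54.1%, Roosevelt 1442/3516 = 41.0% → Pinecrest
Roosevelt wins each student group but Pinecrest wins overall — the comparison reverses. Roosevelt's students skew toward remedial, which has a lower base rate.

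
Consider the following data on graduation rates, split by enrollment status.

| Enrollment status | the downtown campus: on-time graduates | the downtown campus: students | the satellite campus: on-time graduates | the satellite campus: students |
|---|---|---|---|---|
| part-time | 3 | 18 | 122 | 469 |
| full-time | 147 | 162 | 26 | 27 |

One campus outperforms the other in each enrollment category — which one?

Part-time: the downtown campus 3/18 = 16.7%, the satellite campus 122/469 = 26.0% → the satellite campus
Full-time: the downtown campus 147/162 = 90.7%, the satellite campus 26/27 = 96.3% → the satellite campus
The satellite campus has the higher rate in both groups.

the satellite campus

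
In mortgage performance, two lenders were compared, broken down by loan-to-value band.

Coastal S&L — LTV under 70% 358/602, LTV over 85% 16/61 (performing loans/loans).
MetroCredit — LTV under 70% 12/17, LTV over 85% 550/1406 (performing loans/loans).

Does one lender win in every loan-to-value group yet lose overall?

LTV under 70%: Coastal S&L 358/602 = 59.5%, MetroCredit 12/17 = 70.6% → MetroCredit
LTV over 85%: Coastal S&L 16/61 = 26.2%, MetroCredit 550/1406 = 39.1% → MetroCredit
Overall: Coastal S&L 374/663 = 56.4%, MetroCredit 562/1423 = 39.5% → Coastal S&L
MetroCredit wins each loan-to-value group but Coastal S&L wins overall — the comparison reverses. MetroCredit's loans skew toward LTV over 85%, which has a lower base rate.

Yes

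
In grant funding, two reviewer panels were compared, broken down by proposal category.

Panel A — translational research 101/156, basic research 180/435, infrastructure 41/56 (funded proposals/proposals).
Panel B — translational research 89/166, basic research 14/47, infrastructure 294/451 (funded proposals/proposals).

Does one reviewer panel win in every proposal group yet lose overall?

Yes

Translational research: Panel A 101/156 = 64.7%, Panel B 89/166 = 53.6% → Panel A
Basic research: Panel A 180/435 = 41.4%, Panel B 14/47 = 29.8% → Panel A
Infrastructure: Panel A 41/56 = 73.2%, Panel B 294/451 = 65.2% → Panel A
Overall: Panel A 322/647 = 49.8%, Panel B 397/664 = 59.8% → Panel B
Panel A wins each proposal group but Panel B wins overall — the comparison reverses. Panel A's proposals skew toward basic research, which has a lower base rate.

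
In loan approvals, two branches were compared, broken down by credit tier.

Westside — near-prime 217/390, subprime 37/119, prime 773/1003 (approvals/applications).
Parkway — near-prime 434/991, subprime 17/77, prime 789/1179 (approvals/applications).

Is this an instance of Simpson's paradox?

Near-prime: Westside 217/390 = 55.6%, Parkway 434/991 = 43.8% → Westside
Subprime: Westside 37/119 = 31.1%, Parkway 17/77 = 22.1% → Westside
Prime: Westside 773/1003 = 77.1%, Parkway 789/1179 = 66.9% → Westside
Overall: Westside 1027/1512 = 67.9%, Parkway 1240/2247 = 55.2% → Westside
Westside wins overall and in every credit group — no reversal.

No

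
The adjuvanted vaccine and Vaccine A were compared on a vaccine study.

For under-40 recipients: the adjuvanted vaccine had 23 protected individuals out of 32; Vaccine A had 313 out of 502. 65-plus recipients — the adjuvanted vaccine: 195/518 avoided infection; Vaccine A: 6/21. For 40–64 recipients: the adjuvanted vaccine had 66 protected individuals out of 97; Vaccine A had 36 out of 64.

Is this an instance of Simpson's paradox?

Under-40: the adjuvanted vaccine 23/32 = 71.9%, Vaccine A 313/502 = 62.4% → the adjuvanted vaccine
65-plus: the adjuvanted vaccine 195/518 = 37.6%, Vaccine A 6/21 = 28.6% → the adjuvanted vaccine
40–64: the adjuvanted vaccine 66/97 = 68.0%, Vaccine A 36/64 = 56.2% → the adjuvanted vaccine
Overall: the adjuvanted vaccine 284/647 = 43.9%, Vaccine A 355/587 = 60.5% → Vaccine A
The adjuvanted vaccine wins each age group but Vaccine A wins overall — the comparison reverses. The adjuvanted vaccine's recipients skew toward 65-plus, which has a lower base rate.

Yes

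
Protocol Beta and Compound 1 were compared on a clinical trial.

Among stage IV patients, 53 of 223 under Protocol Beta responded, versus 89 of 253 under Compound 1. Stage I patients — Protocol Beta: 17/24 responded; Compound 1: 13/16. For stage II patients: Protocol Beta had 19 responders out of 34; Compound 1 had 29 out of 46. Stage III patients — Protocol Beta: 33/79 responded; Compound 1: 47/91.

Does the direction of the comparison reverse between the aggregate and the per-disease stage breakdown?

Stage IV: Protocol Beta 53/223 = 23.8%, Compound 1 89/253 = 35.2% → Compound 1
Stage I: Protocol Beta 17/24 = 70.8%, Compound 1 13/16 = 81.2% → Compound 1
Stage II: Protocol Beta 19/34 = 55.9%, Compound 1 29/46 = 63.0% → Compound 1
Stage III: Protocol Beta 33/79 = 41.8%, Compound 1 47/91 = 51.6% → Compound 1
Overall: Protocol Beta 122/360 = 33.9%, Compound 1 178/406 = 43.8% → Compound 1
Compound 1 wins overall and in every disease group — no reversal.

No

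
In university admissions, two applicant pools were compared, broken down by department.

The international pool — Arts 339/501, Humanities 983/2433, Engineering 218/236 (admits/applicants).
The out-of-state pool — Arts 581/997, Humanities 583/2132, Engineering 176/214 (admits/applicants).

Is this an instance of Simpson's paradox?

No

Arts: the international pool 339/501 = 67.7%, the out-of-state pool 581/997 = 58.3% → the international pool
Humanities: the international pool 983/2433 = 40.4%, the out-of-state pool 583/2132 = 27.3% → the international pool
Engineering: the international pool 218/236 = 92.4%, the out-of-state pool 176/214 = 82.2% → the international pool
Overall: the international pool 1540/3170 = 48.6%, the out-of-state pool 1340/3343 = 40.1% → the international pool
The international pool wins overall and in every department group — no reversal.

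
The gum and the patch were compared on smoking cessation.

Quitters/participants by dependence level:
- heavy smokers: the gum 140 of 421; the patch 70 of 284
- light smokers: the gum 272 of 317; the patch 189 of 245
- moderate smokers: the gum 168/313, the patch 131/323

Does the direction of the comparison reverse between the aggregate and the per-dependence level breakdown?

No

Heavy smokers: the gum 140/421 = 33.3%, the patch 70/284 = 24.6% → the gum
Light smokers: the gum 272/317 = 85.8%, the patch 189/245 = 77.1% → the gum
Moderate smokers: the gum 168/313 = 53.7%, the patch 131/323 = 40.6% → the gum
Overall: the gum 580/1051 = 55.2%, the patch 390/852 = 45.8% → the gum
The gum wins overall and in every dependence group — no reversal.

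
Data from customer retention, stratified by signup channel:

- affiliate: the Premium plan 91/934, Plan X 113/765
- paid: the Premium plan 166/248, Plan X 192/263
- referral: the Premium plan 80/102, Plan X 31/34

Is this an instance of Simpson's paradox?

Affiliate: the Premium plan 91/934 = 9.7%, Plan X 113/765 = 14.8% → Plan X
Paid: the Premium plan 166/248 = 66.9%, Plan X 192/263 = 73.0% → Plan X
Referral: the Premium plan 80/102 = 78.4%, Plan X 31/34 = 91.2% → Plan X
Overall: the Premium plan 337/1284 = 26.2%, Plan X 336/1062 = 31.6% → Plan X
Plan X wins overall and in every signup group — no reversal.

No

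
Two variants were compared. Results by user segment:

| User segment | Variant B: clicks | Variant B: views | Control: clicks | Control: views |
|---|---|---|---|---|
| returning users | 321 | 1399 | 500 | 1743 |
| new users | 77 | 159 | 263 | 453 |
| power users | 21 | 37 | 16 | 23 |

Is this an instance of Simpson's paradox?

Returning users: Variant B 321/1399 = 22.9%, Control 500/1743 = 28.7% → Control
New users: Variant B 77/159 = 48.4%, Control 263/453 = 58.1% → Control
Power users: Variant B 21/37 = 56.8%, Control 16/23 = 69.6% → Control
Overall: Variant B 419/1595 = 26.3%, Control 779/2219 = 35.1% → Control
Control wins overall and in every user group — no reversal.

No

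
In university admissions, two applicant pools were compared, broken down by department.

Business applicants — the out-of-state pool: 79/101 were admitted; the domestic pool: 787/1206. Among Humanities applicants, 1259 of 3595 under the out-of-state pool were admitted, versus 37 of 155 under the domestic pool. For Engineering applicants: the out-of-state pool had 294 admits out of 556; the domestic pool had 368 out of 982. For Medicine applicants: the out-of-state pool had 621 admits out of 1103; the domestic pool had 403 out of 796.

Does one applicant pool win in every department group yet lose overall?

Business: the out-of-state pool 79/101 = 78.2%, the domestic pool 787/1206 = 65.3% → the out-of-state pool
Humanities: the out-of-state pool 1259/3595 = 35.0%, the domestic pool 37/155 = 23.9% → the out-of-state pool
Engineering: the out-of-state pool 294/556 = 52.9%, the domestic pool 368/982 = 37.5% → the out-of-state pool
Medicine: the out-of-state pool 621/1103 = 56.3%, the domestic pool 403/796 = 50.6% → the out-of-state pool
Overall: the out-of-state pool 2253/5355 = 42.1%, the domestic pool 1595/3139 = 50.8% → the domestic pool
The out-of-state pool wins each department group but the domestic pool wins overall — the comparison reverses. The out-of-state pool's applicants skew toward Humanities, which has a lower base rate.

Yes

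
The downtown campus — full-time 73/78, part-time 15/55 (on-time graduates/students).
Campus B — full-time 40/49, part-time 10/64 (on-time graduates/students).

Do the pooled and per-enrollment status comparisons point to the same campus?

Yes

Full-time: the downtown campus 73/78 = 93.6%, Campus B 40/49 = 81.6% → the downtown campus
Part-time: the downtown campus 15/55 = 27.3%, Campus B 10/64 = 15.6% → the downtown campus
Overall: the downtown campus 88/133 = 66.2%, Campus B 50/113 = 44.2% → the downtown campus
The downtown campus wins overall and in every enrollment group — no reversal.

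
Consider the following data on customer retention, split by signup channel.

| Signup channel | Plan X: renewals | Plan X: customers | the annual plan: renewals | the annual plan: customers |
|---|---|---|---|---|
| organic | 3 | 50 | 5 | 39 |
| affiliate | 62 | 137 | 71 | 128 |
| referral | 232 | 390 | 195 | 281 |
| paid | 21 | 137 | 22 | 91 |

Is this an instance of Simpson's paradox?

No

Organic: Plan X 3/50 = 6.0%, the annual plan 5/39 = 12.8% → the annual plan
Affiliate: Plan X 62/137 = 45.3%, the annual plan 71/128 = 55.5% → the annual plan
Referral: Plan X 232/390 = 59.5%, the annual plan 195/281 = 69.4% → the annual plan
Paid: Plan X 21/137 = 15.3%, the annual plan 22/91 = 24.2% → the annual plan
Overall: Plan X 318/714 = 44.5%, the annual plan 293/539 = 54.4% → the annual plan
The annual plan wins overall and in every signup group — no reversal.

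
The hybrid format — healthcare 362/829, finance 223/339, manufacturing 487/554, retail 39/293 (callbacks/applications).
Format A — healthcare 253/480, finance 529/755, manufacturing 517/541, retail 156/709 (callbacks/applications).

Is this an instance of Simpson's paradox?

No

Healthcare: the hybrid format 362/829 = 43.7%, Format A 253/480 = 52.7% → Format A
Finance: the hybrid format 223/339 = 65.8%, Format A 529/755 = 70.1% → Format A
Manufacturing: the hybrid format 487/554 = 87.9%, Format A 517/541 = 95.6% → Format A
Retail: the hybrid format 39/293 = 13.3%, Format A 156/709 = 22.0% → Format A
Overall: the hybrid format 1111/2015 = 55.1%, Format A 1455/2485 = 58.6% → Format A
Format A wins overall and in every industry group — no reversal.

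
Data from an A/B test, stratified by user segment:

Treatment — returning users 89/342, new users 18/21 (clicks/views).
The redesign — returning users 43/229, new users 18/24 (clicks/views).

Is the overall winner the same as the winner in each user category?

Yes

Returning users: Treatment 89/342 = 26.0%, the redesign 43/229 = 18.8% → Treatment
New users: Treatment 18/21 = 85.7%, the redesign 18/24 = 75.0% → Treatment
Overall: Treatment 107/363 = 29.5%, the redesign 61/253 = 24.1% → Treatment
Treatment wins overall and in every user group — no reversal.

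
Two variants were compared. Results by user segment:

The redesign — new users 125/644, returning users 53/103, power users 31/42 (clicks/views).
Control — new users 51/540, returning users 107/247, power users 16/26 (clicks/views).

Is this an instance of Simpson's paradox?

New users: the redesign 125/644 = 19.4%, Control 51/540 = 9.4% → the redesign
Returning users: the redesign 53/103 = 51.5%, Control 107/247 = 43.3% → the redesign
Power users: the redesign 31/42 = 73.8%, Control 16/26 = 61.5% → the redesign
Overall: the redesign 209/789 = 26.5%, Control 174/813 = 21.4% → the redesign
The redesign wins overall and in every user group — no reversal.

No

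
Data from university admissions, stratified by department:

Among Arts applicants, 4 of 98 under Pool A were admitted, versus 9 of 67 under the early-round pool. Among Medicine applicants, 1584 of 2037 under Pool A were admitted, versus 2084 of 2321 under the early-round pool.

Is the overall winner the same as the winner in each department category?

Yes

Arts: Pool A 4/98 = 4.1%, the early-round pool 9/67 = 13.4% → the early-round pool
Medicine: Pool A 1584/2037 = 77.8%, the early-round pool 2084/2321 = 89.8% → the early-round pool
Overall: Pool A 1588/2135 = 74.4%, the early-round pool 2093/2388 = 87.6% → the early-round pool
The early-round pool wins overall and in every department group — no reversal.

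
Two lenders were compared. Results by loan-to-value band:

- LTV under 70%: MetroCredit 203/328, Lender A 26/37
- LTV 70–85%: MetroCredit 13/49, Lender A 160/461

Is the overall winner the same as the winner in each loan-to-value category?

No

LTV under 70%: MetroCredit 203/328 = 61.9%, Lender A 26/37 = 70.3% → Lender A
LTV 70–85%: MetroCredit 13/49 = 26.5%, Lender A 160/461 = 34.7% → Lender A
Overall: MetroCredit 216/377 = 57.3%, Lender A 186/498 = 37.3% → MetroCredit
Lender A wins each loan-to-value group but MetroCredit wins overall — the comparison reverses. Lender A's loans skew toward LTV 70–85%, which has a lower base rate.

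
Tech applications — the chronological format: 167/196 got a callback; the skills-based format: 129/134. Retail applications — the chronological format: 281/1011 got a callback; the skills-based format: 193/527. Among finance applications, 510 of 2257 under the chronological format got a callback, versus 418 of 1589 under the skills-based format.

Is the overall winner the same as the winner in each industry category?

Yes

Tech: the chronological format 167/196 = 85.2%, the skills-based format 129/134 = 96.3% → the skills-based format
Retail: the chronological format 281/1011 = 27.8%, the skills-based format 193/527 = 36.6% → the skills-based format
Finance: the chronological format 510/2257 = 22.6%, the skills-based format 418/1589 = 26.3% → the skills-based format
Overall: the chronological format 958/3464 = 27.7%, the skills-based format 740/2250 = 32.9% → the skills-based format
The skills-based format wins overall and in every industry group — no reversal.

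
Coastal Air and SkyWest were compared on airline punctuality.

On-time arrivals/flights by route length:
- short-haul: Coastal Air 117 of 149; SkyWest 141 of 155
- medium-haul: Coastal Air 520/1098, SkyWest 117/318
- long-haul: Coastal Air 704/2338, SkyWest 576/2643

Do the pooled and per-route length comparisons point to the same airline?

Short-haul: Coastal Air 117/149 = 78.5%, SkyWest 141/155 = 91.0% → SkyWest
Medium-haul: Coastal Air 520/1098 = 47.4%, SkyWest 117/318 = 36.8% → Coastal Air
Long-haul: Coastal Air 704/2338 = 30.1%, SkyWest 576/2643 = 21.8% → Coastal Air
Overall: Coastal Air 1341/3585 = 37.4%, SkyWest 834/3116 = 26.8% → Coastal Air
Neither sweeps: Coastal Air wins 2 of 3 groups, SkyWest wins 1. Coastal Air wins overall but not every group — no Simpson reversal.

No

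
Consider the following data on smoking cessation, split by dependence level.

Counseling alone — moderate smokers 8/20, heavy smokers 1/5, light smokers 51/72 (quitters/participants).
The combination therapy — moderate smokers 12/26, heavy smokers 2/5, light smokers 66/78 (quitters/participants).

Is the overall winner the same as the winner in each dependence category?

Yes

Moderate smokers: counseling alone 8/20 = 40.0%, the combination therapy 12/26 = 46.2% → the combination therapy
Heavy smokers: counseling alone 1/5 = 20.0%, the combination therapy 2/5 = 40.0% → the combination therapy
Light smokers: counseling alone 51/72 = 70.8%, the combination therapy 66/78 = 84.6% → the combination therapy
Overall: counseling alone 60/97 = 61.9%, the combination therapy 80/109 = 73.4% → the combination therapy
The combination therapy wins overall and in every dependence group — no reversal.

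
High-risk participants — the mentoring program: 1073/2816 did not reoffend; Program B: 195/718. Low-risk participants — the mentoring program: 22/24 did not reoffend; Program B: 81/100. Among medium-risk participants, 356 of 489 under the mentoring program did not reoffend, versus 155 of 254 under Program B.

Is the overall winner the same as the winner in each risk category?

High-risk: the mentoring program 1073/2816 = 38.1%, Program B 195/718 = 27.2% → the mentoring program
Low-risk: the mentoring program 22/24 = 91.7%, Program B 81/100 = 81.0% → the mentoring program
Medium-risk: the mentoring program 356/489 = 72.8%, Program B 155/254 = 61.0% → the mentoring program
Overall: the mentoring program 1451/3329 = 43.6%, Program B 431/1072 = 40.2% → the mentoring program
The mentoring program wins overall and in every risk group — no reversal.

Yes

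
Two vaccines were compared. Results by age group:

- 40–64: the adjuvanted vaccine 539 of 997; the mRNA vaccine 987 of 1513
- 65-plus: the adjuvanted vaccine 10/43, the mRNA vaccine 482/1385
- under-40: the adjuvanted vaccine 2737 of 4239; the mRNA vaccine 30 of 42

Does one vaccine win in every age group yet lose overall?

Yes

40–64: the adjuvanted vaccine 539/997 = 54.1%, the mRNA vaccine 987/1513 = 65.2% → the mRNA vaccine
65-plus: the adjuvanted vaccine 10/43 = 23.3%, the mRNA vaccine 482/1385 = 34.8% → the mRNA vaccine
Under-40: the adjuvanted vaccine 2737/4239 = 64.6%, the mRNA vaccine 30/42 = 71.4% → the mRNA vaccine
Overall: the adjuvanted vaccine 3286/5279 = 62.2%, the mRNA vaccine 1499/2940 = 51.0% → the adjuvanted vaccine
The mRNA vaccine wins each age group but the adjuvanted vaccine wins overall — the comparison reverses. The mRNA vaccine's recipients skew toward 65-plus, which has a lower base rate.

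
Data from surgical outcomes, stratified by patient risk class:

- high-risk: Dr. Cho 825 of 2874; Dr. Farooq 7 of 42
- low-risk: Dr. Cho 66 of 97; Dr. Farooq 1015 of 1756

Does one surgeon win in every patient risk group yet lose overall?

High-risk: Dr. Cho 825/2874 = 28.7%, Dr. Farooq 7/42 = 16.7% → Dr. Cho
Low-risk: Dr. Cho 66/97 = 68.0%, Dr. Farooq 1015/1756 = 57.8% → Dr. Cho
Overall: Dr. Cho 891/2971 = 30.0%, Dr. Farooq 1022/1798 = 56.8% → Dr. Farooq
Dr. Cho wins each patient risk group but Dr. Farooq wins overall — the comparison reverses. Dr. Cho's operations skew toward high-risk, which has a lower base rate.

Yes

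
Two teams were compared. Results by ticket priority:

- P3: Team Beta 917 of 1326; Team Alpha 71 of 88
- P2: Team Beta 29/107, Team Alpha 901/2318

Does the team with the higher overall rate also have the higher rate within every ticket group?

P3: Team Beta 917/1326 = 69.2%, Team Alpha 71/88 = 80.7% → Team Alpha
P2: Team Beta 29/107 = 27.1%, Team Alpha 901/2318 = 38.9% → Team Alpha
Overall: Team Beta 946/1433 = 66.0%, Team Alpha 972/2406 = 40.4% → Team Beta
Team Alpha wins each ticket group but Team Beta wins overall — the comparison reverses. Team Alpha's tickets skew toward P2, which has a lower base rate.

No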